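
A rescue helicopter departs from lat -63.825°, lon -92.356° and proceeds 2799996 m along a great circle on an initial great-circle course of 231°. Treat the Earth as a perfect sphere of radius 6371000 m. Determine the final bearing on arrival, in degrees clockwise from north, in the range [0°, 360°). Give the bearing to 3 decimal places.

δ = 2799996/6371000 = 0.439491 rad (25.1810°).
Converting: φ₁ = -1.113956 rad, θ = 4.031711 rad.
sin φ₂ = sin φ₁ cos δ + cos φ₁ sin δ cos θ = (-0.897451)(0.904968) + (0.441114)(0.425479)(-0.629320) = -0.930279
φ₂ = asin(-0.930279) = -1.195172 rad = -68.478°.
Then Δλ = atan2(-0.145858, 0.070089) = -1.122847 rad, from sin θ sin δ cos φ₁ over cos δ − sin φ₁ sin φ₂.
λ₂ = -92.356° + -64.334° = -156.690°.
The forward bearing on arrival equals the back-azimuth from the destination plus 180°.
Back-azimuth from P₂ (-68.478°, -156.690°) to P₁ (-63.825°, -92.356°), with Δλ' = λ₁ − λ₂ = 64.334°: atan2( sin Δλ' cos φ₁ , cos φ₂ sin φ₁ − sin φ₂ cos φ₁ cos Δλ' ) = 110.859°.
Final bearing = (110.859° + 180°) mod 360° = 290.859°.

final bearing 290.859°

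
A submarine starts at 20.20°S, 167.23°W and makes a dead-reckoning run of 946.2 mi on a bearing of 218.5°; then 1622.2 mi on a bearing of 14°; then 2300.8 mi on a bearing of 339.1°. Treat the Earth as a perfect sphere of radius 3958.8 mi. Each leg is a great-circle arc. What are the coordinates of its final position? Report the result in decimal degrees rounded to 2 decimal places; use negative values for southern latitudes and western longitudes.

latitude 23.31°, longitude 176.18°

Apply the spherical direct solution leg by leg, carrying full precision between legs.
Leg 1: from (-20.20°, -167.23°), δ = 946.2/3958.8 = 0.239012 rad, θ = 218.5° → φ = -30.62°, λ = -177.09°.
Leg 2: from (-30.62°, -177.09°), δ = 1622.2/3958.8 = 0.409771 rad, θ = 14° → φ = -7.73°, λ = -171.51°.
Leg 3: from (-7.73°, -171.51°), δ = 2300.8/3958.8 = 0.581186 rad, θ = 339.1° → φ = 23.31°, λ = 176.18°.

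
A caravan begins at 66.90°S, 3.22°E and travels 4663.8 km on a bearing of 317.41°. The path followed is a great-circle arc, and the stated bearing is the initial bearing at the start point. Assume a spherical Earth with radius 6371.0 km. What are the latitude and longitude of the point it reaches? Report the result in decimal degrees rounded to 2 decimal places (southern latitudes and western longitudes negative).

The arc subtends δ = 4663.8/6371 = 0.732036 rad at the centre.
Converting: φ₁ = -1.167625 rad, θ = 5.539850 rad.
sin φ₂ = sin φ₁ cos δ + cos φ₁ sin δ cos θ = (-0.919821)(0.743815) + (0.392337)(0.668385)(0.736215) = -0.491118
φ₂ = asin(-0.491118) = -0.513373 rad = -29.41°.
Δλ = atan2( sin θ sin δ cos φ₁ , cos δ − sin φ₁ sin φ₂ ) = atan2(-0.177465, 0.292075) = -0.545991 rad = -31.28°.
Hence λ₂ = 3.22° + -31.28° = -28.06°.

latitude -29.41°, longitude -28.06°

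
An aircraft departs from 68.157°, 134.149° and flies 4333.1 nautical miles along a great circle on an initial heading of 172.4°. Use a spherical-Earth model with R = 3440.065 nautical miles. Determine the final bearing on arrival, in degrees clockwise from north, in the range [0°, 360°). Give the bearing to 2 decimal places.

final bearing 177.17°

Central angle δ = d/R = 1.259598 rad.
Start latitude φ₁ = 1.189564 rad; initial bearing θ = 3.008948 rad.
Destination latitude: φ₂ = arcsin( sin φ₁ cos δ + cos φ₁ sin δ cos θ ) = arcsin(-0.066866) = -3.834°.
Then Δλ = atan2(0.046844, 0.368264) = 0.126523 rad, from sin θ sin δ cos φ₁ over cos δ − sin φ₁ sin φ₂.
λ₂ = λ₁ + Δλ = 141.398°.
The forward bearing on arrival equals the back-azimuth from the destination plus 180°.
Back-azimuth from P₂ (-3.83°, 141.40°) to P₁ (68.16°, 134.15°), with Δλ' = λ₁ − λ₂ = -7.25°: atan2( sin Δλ' cos φ₁ , cos φ₂ sin φ₁ − sin φ₂ cos φ₁ cos Δλ' ) = 357.17°.
Final bearing = (357.17° + 180°) mod 360° = 177.17°.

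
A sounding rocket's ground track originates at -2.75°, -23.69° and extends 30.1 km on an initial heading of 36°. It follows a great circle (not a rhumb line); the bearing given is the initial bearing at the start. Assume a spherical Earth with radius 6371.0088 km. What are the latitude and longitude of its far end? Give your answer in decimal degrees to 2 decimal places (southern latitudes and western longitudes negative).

δ = 30.1/6371.0088 = 0.004725 rad (0.2707°).
Start latitude φ₁ = -0.047997 rad; initial bearing θ = 0.628319 rad.
Applying the spherical law of cosines for sides, sin φ₂ = sin φ₁ cos δ + cos φ₁ sin δ cos θ = -0.044160, so φ₂ = -2.53°.
Δλ = atan2( sin θ sin δ cos φ₁ , cos δ − sin φ₁ sin φ₂ ) = atan2(0.002774, 0.997870) = 0.002780 rad = 0.16°.
λ₂ = λ₁ + Δλ = -23.53°.

latitude -2.53°, longitude -23.53°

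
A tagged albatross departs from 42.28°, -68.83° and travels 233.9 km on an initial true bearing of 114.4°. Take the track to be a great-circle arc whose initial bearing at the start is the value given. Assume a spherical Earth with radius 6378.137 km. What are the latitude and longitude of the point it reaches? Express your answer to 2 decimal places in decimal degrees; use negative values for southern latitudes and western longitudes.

The arc subtends δ = 233.9/6378.137 = 0.036672 rad at the centre.
Converting: φ₁ = 0.737925 rad, θ = 1.996657 rad.
Destination latitude: φ₂ = arcsin( sin φ₁ cos δ + cos φ₁ sin δ cos θ ) = arcsin(0.661096) = 41.38°.
For the longitude increment, Δλ = atan2( sin θ sin δ cos φ₁, cos δ − sin φ₁ sin φ₂ ) = atan2(0.024704, 0.554573) = 2.55°.
λ₂ = λ₁ + Δλ = -66.28°.

latitude 41.38°, longitude -66.28°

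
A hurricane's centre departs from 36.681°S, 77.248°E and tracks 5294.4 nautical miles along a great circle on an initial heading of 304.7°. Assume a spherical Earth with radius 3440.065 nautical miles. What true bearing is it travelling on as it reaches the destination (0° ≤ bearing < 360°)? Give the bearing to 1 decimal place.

Central angle δ = d/R = 1.539041 rad.
With φ₁ = -36.681° = -0.640204 rad and θ = 304.7° = 5.318018 rad:
Applying the spherical law of cosines for sides, sin φ₂ = sin φ₁ cos δ + cos φ₁ sin δ cos θ = 0.437351, so φ₂ = 25.935°.
Δλ = atan2( sin θ sin δ cos φ₁ , cos δ − sin φ₁ sin φ₂ ) = atan2(-0.659006, 0.293006) = -1.152427 rad = -66.029°.
Hence λ₂ = 77.248° + -66.029° = 11.219°.
The forward bearing on arrival equals the back-azimuth from the destination plus 180°.
Back-azimuth from P₂ (25.9°, 11.2°) to P₁ (-36.7°, 77.2°), with Δλ' = λ₁ − λ₂ = 66.0°: atan2( sin Δλ' cos φ₁ , cos φ₂ sin φ₁ − sin φ₂ cos φ₁ cos Δλ' ) = 132.8°.
Final bearing = (132.8° + 180°) mod 360° = 312.8°.

final bearing 312.8°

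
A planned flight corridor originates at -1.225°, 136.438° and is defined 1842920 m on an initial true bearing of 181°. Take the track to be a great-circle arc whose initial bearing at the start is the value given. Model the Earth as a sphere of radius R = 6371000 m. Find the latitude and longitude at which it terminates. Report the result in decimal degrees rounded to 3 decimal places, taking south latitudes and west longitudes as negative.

Central angle δ = d/R = 0.289267 rad.
With φ₁ = -1.225° = -0.021380 rad and θ = 181° = 3.159046 rad:
Applying the spherical law of cosines for sides, sin φ₂ = sin φ₁ cos δ + cos φ₁ sin δ cos θ = -0.305632, so φ₂ = -17.796°.
Δλ = atan2( sin θ sin δ cos φ₁ , cos δ − sin φ₁ sin φ₂ ) = atan2(-0.004977, 0.951919) = -0.005229 rad = -0.300°.
Hence λ₂ = 136.438° + -0.300° = 136.138°.

latitude -17.796°, longitude 136.138°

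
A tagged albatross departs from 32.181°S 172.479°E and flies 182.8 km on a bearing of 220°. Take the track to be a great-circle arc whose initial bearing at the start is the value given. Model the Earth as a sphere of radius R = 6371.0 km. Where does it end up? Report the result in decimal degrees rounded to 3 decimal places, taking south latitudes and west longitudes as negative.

Central angle δ = d/R = 0.028693 rad.
Converting: φ₁ = -0.561664 rad, θ = 3.839724 rad.
Applying the spherical law of cosines for sides, sin φ₂ = sin φ₁ cos δ + cos φ₁ sin δ cos θ = -0.550977, so φ₂ = -33.434°.
For the longitude increment, Δλ = atan2( sin θ sin δ cos φ₁, cos δ − sin φ₁ sin φ₂ ) = atan2(-0.015608, 0.706141) = -1.266°.
Hence λ₂ = 172.479° + -1.266° = 171.213°.

latitude -33.434°, longitude 171.213°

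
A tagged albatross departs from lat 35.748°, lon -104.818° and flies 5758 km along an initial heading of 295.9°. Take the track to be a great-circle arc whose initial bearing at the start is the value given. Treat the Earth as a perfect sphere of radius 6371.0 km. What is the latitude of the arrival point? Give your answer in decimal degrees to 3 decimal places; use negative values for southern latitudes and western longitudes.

δ = 5758/6371 = 0.903783 rad (51.7829°).
Converting: φ₁ = 0.623920 rad, θ = 5.164429 rad.
Applying the spherical law of cosines for sides, sin φ₂ = sin φ₁ cos δ + cos φ₁ sin δ cos θ = 0.639950, so φ₂ = 39.788°.
Then Δλ = atan2(-0.573601, 0.244770) = -1.167465 rad, from sin θ sin δ cos φ₁ over cos δ − sin φ₁ sin φ₂.
Hence λ₂ = -104.818° + -66.891° = -171.709°.

latitude 39.788°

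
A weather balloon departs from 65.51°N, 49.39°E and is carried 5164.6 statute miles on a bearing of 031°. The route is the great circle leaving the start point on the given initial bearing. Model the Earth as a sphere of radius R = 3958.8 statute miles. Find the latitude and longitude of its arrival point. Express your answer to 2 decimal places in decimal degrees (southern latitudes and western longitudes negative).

latitude 35.61°, longitude -168.28°

Angular distance δ = d/R = 5164.6 / 3958.8 = 1.304587 rad.
Start latitude φ₁ = 1.143365 rad; initial bearing θ = 0.541052 rad.
sin φ₂ = sin φ₁ cos δ + cos φ₁ sin δ cos θ = (0.910034)(0.263076) + (0.414534)(0.964775)(0.857167) = 0.582217
φ₂ = asin(0.582217) = 0.621453 rad = 35.61°.
Δλ = atan2( sin θ sin δ cos φ₁ , cos δ − sin φ₁ sin φ₂ ) = atan2(0.205980, -0.266761) = 2.484064 rad = 142.33°.
λ₂ = 49.39° + 142.33° = 191.72°, normalized to (−180°, 180°] → -168.28°.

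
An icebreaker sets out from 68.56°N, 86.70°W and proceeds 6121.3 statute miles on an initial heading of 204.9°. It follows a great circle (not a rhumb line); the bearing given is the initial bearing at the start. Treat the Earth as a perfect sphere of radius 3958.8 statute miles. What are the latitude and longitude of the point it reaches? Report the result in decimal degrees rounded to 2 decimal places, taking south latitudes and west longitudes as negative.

δ = 6121.3/3958.8 = 1.546251 rad (88.5937°).
Start latitude φ₁ = 1.196598 rad; initial bearing θ = 3.576180 rad.
sin φ₂ = sin φ₁ cos δ + cos φ₁ sin δ cos θ = (0.930801)(0.024542) + (0.365527)(0.999699)(-0.907044) = -0.308605
φ₂ = asin(-0.308605) = -0.313726 rad = -17.98°.
Δλ = atan2( sin θ sin δ cos φ₁ , cos δ − sin φ₁ sin φ₂ ) = atan2(-0.153853, 0.311792) = -0.458393 rad = -26.26°.
λ₂ = -86.70° + -26.26° = -112.96°.

latitude -17.98°, longitude -112.96°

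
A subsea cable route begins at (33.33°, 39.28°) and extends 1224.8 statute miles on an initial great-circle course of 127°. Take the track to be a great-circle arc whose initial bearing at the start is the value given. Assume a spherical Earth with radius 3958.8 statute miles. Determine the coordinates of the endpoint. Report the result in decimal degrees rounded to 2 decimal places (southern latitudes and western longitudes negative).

The arc subtends δ = 1224.8/3958.8 = 0.309387 rad at the centre.
With φ₁ = 33.33° = 0.581718 rad and θ = 127° = 2.216568 rad:
Applying the spherical law of cosines for sides, sin φ₂ = sin φ₁ cos δ + cos φ₁ sin δ cos θ = 0.370274, so φ₂ = 21.73°.
For the longitude increment, Δλ = atan2( sin θ sin δ cos φ₁, cos δ − sin φ₁ sin φ₂ ) = atan2(0.203168, 0.749070) = 15.18°.
λ₂ = λ₁ + Δλ = 54.46°.

latitude 21.73°, longitude 54.46°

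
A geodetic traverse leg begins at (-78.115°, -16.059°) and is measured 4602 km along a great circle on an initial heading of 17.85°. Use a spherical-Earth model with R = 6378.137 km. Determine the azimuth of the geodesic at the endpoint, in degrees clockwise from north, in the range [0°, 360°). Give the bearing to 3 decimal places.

final bearing 4.548°

The arc subtends δ = 4602/6378.137 = 0.721527 rad at the centre.
Converting: φ₁ = -1.363364 rad, θ = 0.311541 rad.
sin φ₂ = sin φ₁ cos δ + cos φ₁ sin δ cos θ = (-0.978563)(0.750798) + (0.205948)(0.660532)(0.951862) = -0.605216
φ₂ = asin(-0.605216) = -0.650037 rad = -37.244°.
Then Δλ = atan2(0.041698, 0.158556) = 0.257165 rad, from sin θ sin δ cos φ₁ over cos δ − sin φ₁ sin φ₂.
λ₂ = λ₁ + Δλ = -1.325°.
The forward bearing on arrival equals the back-azimuth from the destination plus 180°.
Back-azimuth from P₂ (-37.244°, -1.325°) to P₁ (-78.115°, -16.059°), with Δλ' = λ₁ − λ₂ = -14.734°: atan2( sin Δλ' cos φ₁ , cos φ₂ sin φ₁ − sin φ₂ cos φ₁ cos Δλ' ) = 184.548°.
Final bearing = (184.548° + 180°) mod 360° = 4.548°.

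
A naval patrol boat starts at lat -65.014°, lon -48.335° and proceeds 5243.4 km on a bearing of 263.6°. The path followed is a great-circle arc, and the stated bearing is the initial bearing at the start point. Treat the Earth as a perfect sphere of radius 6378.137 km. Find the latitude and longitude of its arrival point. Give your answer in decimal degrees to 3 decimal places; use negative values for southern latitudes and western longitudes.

The arc subtends δ = 5243.4/6378.137 = 0.822090 rad at the centre.
With φ₁ = -65.014° = -1.134708 rad and θ = 263.6° = 4.600688 rad:
Destination latitude: φ₂ = arcsin( sin φ₁ cos δ + cos φ₁ sin δ cos θ ) = arcsin(-0.651479) = -40.653°.
Δλ = atan2( sin θ sin δ cos φ₁ , cos δ − sin φ₁ sin φ₂ ) = atan2(-0.307507, 0.090184) = -1.285520 rad = -73.655°.
λ₂ = -48.335° + -73.655° = -121.990°.

latitude -40.653°, longitude -121.990°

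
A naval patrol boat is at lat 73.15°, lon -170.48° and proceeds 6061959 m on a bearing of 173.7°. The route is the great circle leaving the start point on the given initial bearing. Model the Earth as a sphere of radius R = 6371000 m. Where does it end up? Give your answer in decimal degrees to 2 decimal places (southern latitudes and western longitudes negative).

The arc subtends δ = 6061959/6371000 = 0.951493 rad at the centre.
Converting: φ₁ = 1.276708 rad, θ = 3.031637 rad.
Applying the spherical law of cosines for sides, sin φ₂ = sin φ₁ cos δ + cos φ₁ sin δ cos θ = 0.320939, so φ₂ = 18.72°.
Δλ = atan2( sin θ sin δ cos φ₁ , cos δ − sin φ₁ sin φ₂ ) = atan2(0.025901, 0.273309) = 0.094486 rad = 5.41°.
Hence λ₂ = -170.48° + 5.41° = -165.07°.

latitude 18.72°, longitude -165.07°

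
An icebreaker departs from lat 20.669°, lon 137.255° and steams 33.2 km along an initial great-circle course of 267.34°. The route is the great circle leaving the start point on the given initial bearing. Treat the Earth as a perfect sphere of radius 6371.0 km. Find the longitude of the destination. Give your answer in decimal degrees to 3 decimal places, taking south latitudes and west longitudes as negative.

longitude 136.936°

δ = 33.2/6371 = 0.005211 rad (0.2986°).
With φ₁ = 20.669° = 0.360742 rad and θ = 267.34° = 4.665963 rad:
sin φ₂ = sin φ₁ cos δ + cos φ₁ sin δ cos θ = (0.352969)(0.999986) + (0.935635)(0.005211)(-0.046409) = 0.352738
φ₂ = asin(0.352738) = 0.360495 rad = 20.655°.
For the longitude increment, Δλ = atan2( sin θ sin δ cos φ₁, cos δ − sin φ₁ sin φ₂ ) = atan2(-0.004870, 0.875481) = -0.319°.
λ₂ = λ₁ + Δλ = 136.936°.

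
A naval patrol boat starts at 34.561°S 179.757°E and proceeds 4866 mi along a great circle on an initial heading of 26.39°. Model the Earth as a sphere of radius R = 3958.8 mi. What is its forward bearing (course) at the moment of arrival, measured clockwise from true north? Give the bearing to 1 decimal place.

final bearing 25.1°

The arc subtends δ = 4866/3958.8 = 1.229160 rad at the centre.
With φ₁ = -34.561° = -0.603203 rad and θ = 26.39° = 0.460592 rad:
sin φ₂ = sin φ₁ cos δ + cos φ₁ sin δ cos θ = (-0.567283)(0.335029) + (0.823523)(0.942208)(0.895789) = 0.505013
φ₂ = asin(0.505013) = 0.529397 rad = 30.332°.
For the longitude increment, Δλ = atan2( sin θ sin δ cos φ₁, cos δ − sin φ₁ sin φ₂ ) = atan2(0.344884, 0.621514) = 29.026°.
λ₂ = 179.757° + 29.026° = 208.783°, normalized to (−180°, 180°] → -151.217°.
The forward bearing on arrival equals the back-azimuth from the destination plus 180°.
Back-azimuth from P₂ (30.3°, -151.2°) to P₁ (-34.6°, 179.8°), with Δλ' = λ₁ − λ₂ = 331.0°: atan2( sin Δλ' cos φ₁ , cos φ₂ sin φ₁ − sin φ₂ cos φ₁ cos Δλ' ) = 205.1°.
Final bearing = (205.1° + 180°) mod 360° = 25.1°.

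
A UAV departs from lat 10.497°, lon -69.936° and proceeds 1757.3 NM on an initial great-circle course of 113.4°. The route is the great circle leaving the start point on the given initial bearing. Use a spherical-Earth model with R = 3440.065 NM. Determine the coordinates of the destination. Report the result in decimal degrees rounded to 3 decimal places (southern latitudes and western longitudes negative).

Angular distance δ = d/R = 1757.3 / 3440.065 = 0.510833 rad.
With φ₁ = 10.497° = 0.183207 rad and θ = 113.4° = 1.979203 rad:
Destination latitude: φ₂ = arcsin( sin φ₁ cos δ + cos φ₁ sin δ cos θ ) = arcsin(-0.031992) = -1.833°.
For the longitude increment, Δλ = atan2( sin θ sin δ cos φ₁, cos δ − sin φ₁ sin φ₂ ) = atan2(0.441185, 0.878166) = 26.675°.
λ₂ = -69.936° + 26.675° = -43.261°.

latitude -1.833°, longitude -43.261°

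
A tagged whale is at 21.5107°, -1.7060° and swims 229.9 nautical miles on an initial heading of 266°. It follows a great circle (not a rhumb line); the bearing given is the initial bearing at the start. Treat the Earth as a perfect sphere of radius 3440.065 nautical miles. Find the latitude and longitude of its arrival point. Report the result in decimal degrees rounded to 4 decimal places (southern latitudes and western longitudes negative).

latitude 21.1937°, longitude -5.8033°

Central angle δ = d/R = 0.066830 rad.
Start latitude φ₁ = 0.375433 rad; initial bearing θ = 4.642576 rad.
sin φ₂ = sin φ₁ cos δ + cos φ₁ sin δ cos θ = (0.366675)(0.997768) + (0.930349)(0.066780)(-0.069756) = 0.361523
φ₂ = asin(0.361523) = 0.369900 rad = 21.1937°.
Then Δλ = atan2(-0.061978, 0.865206) = -0.071511 rad, from sin θ sin δ cos φ₁ over cos δ − sin φ₁ sin φ₂.
λ₂ = λ₁ + Δλ = -5.8033°.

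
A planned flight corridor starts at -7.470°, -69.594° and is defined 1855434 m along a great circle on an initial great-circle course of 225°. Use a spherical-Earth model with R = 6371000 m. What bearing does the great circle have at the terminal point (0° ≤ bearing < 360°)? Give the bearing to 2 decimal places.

Central angle δ = d/R = 0.291231 rad.
Converting: φ₁ = -0.130376 rad, θ = 3.926991 rad.
Applying the spherical law of cosines for sides, sin φ₂ = sin φ₁ cos δ + cos φ₁ sin δ cos θ = -0.325842, so φ₂ = -19.017°.
For the longitude increment, Δλ = atan2( sin θ sin δ cos φ₁, cos δ − sin φ₁ sin φ₂ ) = atan2(-0.201310, 0.915529) = -12.401°.
Hence λ₂ = -69.594° + -12.401° = -81.995°.
The forward bearing on arrival equals the back-azimuth from the destination plus 180°.
Back-azimuth from P₂ (-19.02°, -82.00°) to P₁ (-7.47°, -69.59°), with Δλ' = λ₁ − λ₂ = 12.40°: atan2( sin Δλ' cos φ₁ , cos φ₂ sin φ₁ − sin φ₂ cos φ₁ cos Δλ' ) = 47.87°.
Final bearing = (47.87° + 180°) mod 360° = 227.87°.

final bearing 227.87°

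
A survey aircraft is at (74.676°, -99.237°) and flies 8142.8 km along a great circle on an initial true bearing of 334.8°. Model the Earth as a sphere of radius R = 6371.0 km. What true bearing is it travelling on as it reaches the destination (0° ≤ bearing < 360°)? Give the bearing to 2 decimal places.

final bearing 187.50°

Angular distance δ = d/R = 8142.8 / 6371 = 1.278104 rad.
Converting: φ₁ = 1.303342 rad, θ = 5.843362 rad.
Applying the spherical law of cosines for sides, sin φ₂ = sin φ₁ cos δ + cos φ₁ sin δ cos θ = 0.507228, so φ₂ = 30.479°.
For the longitude increment, Δλ = atan2( sin θ sin δ cos φ₁, cos δ − sin φ₁ sin φ₂ ) = atan2(-0.107738, -0.200663) = -151.768°.
λ₂ = -99.237° + -151.768° = -251.005°, normalized to (−180°, 180°] → 108.995°.
The forward bearing on arrival equals the back-azimuth from the destination plus 180°.
Back-azimuth from P₂ (30.48°, 108.99°) to P₁ (74.68°, -99.24°), with Δλ' = λ₁ − λ₂ = -208.23°: atan2( sin Δλ' cos φ₁ , cos φ₂ sin φ₁ − sin φ₂ cos φ₁ cos Δλ' ) = 7.50°.
Final bearing = (7.50° + 180°) mod 360° = 187.50°.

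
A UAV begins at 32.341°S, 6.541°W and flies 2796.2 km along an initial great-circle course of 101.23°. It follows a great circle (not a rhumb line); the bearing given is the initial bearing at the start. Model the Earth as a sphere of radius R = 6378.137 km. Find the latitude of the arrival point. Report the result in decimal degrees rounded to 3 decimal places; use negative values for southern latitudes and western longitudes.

Angular distance δ = d/R = 2796.2 / 6378.137 = 0.438404 rad.
Converting: φ₁ = -0.564457 rad, θ = 1.766797 rad.
Destination latitude: φ₂ = arcsin( sin φ₁ cos δ + cos φ₁ sin δ cos θ ) = arcsin(-0.554212) = -33.656°.
For the longitude increment, Δλ = atan2( sin θ sin δ cos φ₁, cos δ − sin φ₁ sin φ₂ ) = atan2(0.351780, 0.608951) = 30.014°.
λ₂ = λ₁ + Δλ = 23.473°.

latitude -33.656°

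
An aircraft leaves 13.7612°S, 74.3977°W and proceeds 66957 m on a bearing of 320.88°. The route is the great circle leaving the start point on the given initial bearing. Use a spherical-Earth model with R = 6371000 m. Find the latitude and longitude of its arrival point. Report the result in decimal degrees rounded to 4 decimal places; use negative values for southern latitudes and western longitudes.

latitude -13.2937°, longitude -74.7881°

Angular distance δ = d/R = 66957 / 6371000 = 0.010510 rad.
With φ₁ = -13.7612° = -0.240178 rad and θ = 320.88° = 5.600413 rad:
Applying the spherical law of cosines for sides, sin φ₂ = sin φ₁ cos δ + cos φ₁ sin δ cos θ = -0.229943, so φ₂ = -13.2937°.
For the longitude increment, Δλ = atan2( sin θ sin δ cos φ₁, cos δ − sin φ₁ sin φ₂ ) = atan2(-0.006441, 0.945247) = -0.3904°.
λ₂ = -74.3977° + -0.3904° = -74.7881°.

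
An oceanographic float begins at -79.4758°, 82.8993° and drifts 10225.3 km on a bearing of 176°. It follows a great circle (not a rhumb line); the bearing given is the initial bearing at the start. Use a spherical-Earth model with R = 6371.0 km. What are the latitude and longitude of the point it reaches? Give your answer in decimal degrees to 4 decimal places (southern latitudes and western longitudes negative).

δ = 10225.3/6371 = 1.604976 rad (91.9583°).
Converting: φ₁ = -1.387114 rad, θ = 3.071779 rad.
sin φ₂ = sin φ₁ cos δ + cos φ₁ sin δ cos θ = (-0.983178)(-0.034173) + (0.182651)(0.999416)(-0.997564) = -0.148502
φ₂ = asin(-0.148502) = -0.149053 rad = -8.5401°.
Then Δλ = atan2(0.012734, -0.180176) = 3.071037 rad, from sin θ sin δ cos φ₁ over cos δ − sin φ₁ sin φ₂.
λ₂ = 82.8993° + 175.9574° = 258.8567°, normalized to (−180°, 180°] → -101.1433°.

latitude -8.5401°, longitude -101.1433°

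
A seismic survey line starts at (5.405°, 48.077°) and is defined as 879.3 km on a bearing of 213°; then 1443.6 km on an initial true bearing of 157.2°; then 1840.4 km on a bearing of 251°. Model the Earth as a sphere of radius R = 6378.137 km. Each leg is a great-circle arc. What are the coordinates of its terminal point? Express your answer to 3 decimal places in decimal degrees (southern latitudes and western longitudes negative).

latitude -17.970°, longitude 32.477°

Apply the spherical direct solution leg by leg, carrying full precision between legs.
Leg 1: from (5.405°, 48.077°), δ = 879.3/6378.137 = 0.137862 rad, θ = 213° → φ = -1.229°, λ = 43.784°.
Leg 2: from (-1.229°, 43.784°), δ = 1443.6/6378.137 = 0.226336 rad, θ = 157.2° → φ = -13.163°, λ = 48.907°.
Leg 3: from (-13.163°, 48.907°), δ = 1840.4/6378.137 = 0.288548 rad, θ = 251° → φ = -17.970°, λ = 32.477°.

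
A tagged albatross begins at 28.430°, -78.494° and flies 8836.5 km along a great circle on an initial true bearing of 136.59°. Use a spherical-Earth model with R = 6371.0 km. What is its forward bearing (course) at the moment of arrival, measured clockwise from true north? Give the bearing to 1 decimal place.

δ = 8836.5/6371 = 1.386988 rad (79.4686°).
Converting: φ₁ = 0.496197 rad, θ = 2.383945 rad.
Destination latitude: φ₂ = arcsin( sin φ₁ cos δ + cos φ₁ sin δ cos θ ) = arcsin(-0.541066) = -32.756°.
Then Δλ = atan2(0.594156, 0.440368) = 0.932973 rad, from sin θ sin δ cos φ₁ over cos δ − sin φ₁ sin φ₂.
λ₂ = -78.494° + 53.455° = -25.039°.
The forward bearing on arrival equals the back-azimuth from the destination plus 180°.
Back-azimuth from P₂ (-32.8°, -25.0°) to P₁ (28.4°, -78.5°), with Δλ' = λ₁ − λ₂ = -53.5°: atan2( sin Δλ' cos φ₁ , cos φ₂ sin φ₁ − sin φ₂ cos φ₁ cos Δλ' ) = 314.1°.
Final bearing = (314.1° + 180°) mod 360° = 134.1°.

final bearing 134.1°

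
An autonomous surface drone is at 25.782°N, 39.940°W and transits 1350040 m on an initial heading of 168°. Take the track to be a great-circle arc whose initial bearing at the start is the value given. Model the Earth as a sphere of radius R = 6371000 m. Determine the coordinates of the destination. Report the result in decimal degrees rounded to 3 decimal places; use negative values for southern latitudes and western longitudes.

latitude 13.885°, longitude -37.358°

Central angle δ = d/R = 0.211904 rad.
Converting: φ₁ = 0.449981 rad, θ = 2.932153 rad.
sin φ₂ = sin φ₁ cos δ + cos φ₁ sin δ cos θ = (0.434948)(0.977632) + (0.900455)(0.210322)(-0.978148) = 0.239973
φ₂ = asin(0.239973) = 0.242338 rad = 13.885°.
Then Δλ = atan2(0.039375, 0.873257) = 0.045060 rad, from sin θ sin δ cos φ₁ over cos δ − sin φ₁ sin φ₂.
λ₂ = λ₁ + Δλ = -37.358°.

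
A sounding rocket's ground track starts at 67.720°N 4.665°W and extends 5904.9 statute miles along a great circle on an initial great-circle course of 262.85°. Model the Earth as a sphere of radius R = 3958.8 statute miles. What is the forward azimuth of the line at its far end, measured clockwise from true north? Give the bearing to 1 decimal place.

Central angle δ = d/R = 1.491588 rad.
Converting: φ₁ = 1.181937 rad, θ = 4.587598 rad.
Destination latitude: φ₂ = arcsin( sin φ₁ cos δ + cos φ₁ sin δ cos θ ) = arcsin(0.026176) = 1.500°.
For the longitude increment, Δλ = atan2( sin θ sin δ cos φ₁, cos δ − sin φ₁ sin φ₂ ) = atan2(-0.375005, 0.054903) = -81.671°.
λ₂ = -4.665° + -81.671° = -86.336°.
The forward bearing on arrival equals the back-azimuth from the destination plus 180°.
Back-azimuth from P₂ (1.5°, -86.3°) to P₁ (67.7°, -4.7°), with Δλ' = λ₁ − λ₂ = 81.7°: atan2( sin Δλ' cos φ₁ , cos φ₂ sin φ₁ − sin φ₂ cos φ₁ cos Δλ' ) = 22.1°.
Final bearing = (22.1° + 180°) mod 360° = 202.1°.

final bearing 202.1°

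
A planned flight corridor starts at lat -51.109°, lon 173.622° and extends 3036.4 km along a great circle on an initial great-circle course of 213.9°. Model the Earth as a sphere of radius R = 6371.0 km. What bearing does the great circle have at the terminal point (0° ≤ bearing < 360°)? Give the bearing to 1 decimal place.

The arc subtends δ = 3036.4/6371 = 0.476597 rad at the centre.
Converting: φ₁ = -0.892020 rad, θ = 3.733259 rad.
Destination latitude: φ₂ = arcsin( sin φ₁ cos δ + cos φ₁ sin δ cos θ ) = arcsin(-0.930670) = -68.540°.
Δλ = atan2( sin θ sin δ cos φ₁ , cos δ − sin φ₁ sin φ₂ ) = atan2(-0.160646, 0.164182) = -0.774513 rad = -44.376°.
λ₂ = λ₁ + Δλ = 129.246°.
The forward bearing on arrival equals the back-azimuth from the destination plus 180°.
Back-azimuth from P₂ (-68.5°, 129.2°) to P₁ (-51.1°, 173.6°), with Δλ' = λ₁ − λ₂ = 44.4°: atan2( sin Δλ' cos φ₁ , cos φ₂ sin φ₁ − sin φ₂ cos φ₁ cos Δλ' ) = 73.2°.
Final bearing = (73.2° + 180°) mod 360° = 253.2°.

final bearing 253.2°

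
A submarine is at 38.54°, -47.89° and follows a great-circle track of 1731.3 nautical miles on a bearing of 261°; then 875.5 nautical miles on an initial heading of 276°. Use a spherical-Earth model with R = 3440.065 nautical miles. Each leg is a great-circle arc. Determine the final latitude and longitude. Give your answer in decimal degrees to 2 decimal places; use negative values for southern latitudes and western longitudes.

Apply the spherical direct solution leg by leg, carrying full precision between legs.
Leg 1: from (38.54°, -47.89°), δ = 1731.3/3440.065 = 0.503275 rad, θ = 261° → φ = 29.13°, λ = -80.94°.
Leg 2: from (29.13°, -80.94°), δ = 875.5/3440.065 = 0.254501 rad, θ = 276° → φ = 29.61°, λ = -97.68°.

latitude 29.61°, longitude -97.68°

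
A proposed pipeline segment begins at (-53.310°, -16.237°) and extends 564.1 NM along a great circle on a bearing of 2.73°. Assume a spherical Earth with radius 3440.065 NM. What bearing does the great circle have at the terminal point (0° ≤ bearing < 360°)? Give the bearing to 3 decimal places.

final bearing 2.264°

δ = 564.1/3440.065 = 0.163979 rad (9.3953°).
Start latitude φ₁ = -0.930435 rad; initial bearing θ = 0.047647 rad.
sin φ₂ = sin φ₁ cos δ + cos φ₁ sin δ cos θ = (-0.801880)(0.986585) + (0.597485)(0.163246)(0.998865) = -0.693697
φ₂ = asin(-0.693697) = -0.766609 rad = -43.923°.
For the longitude increment, Δλ = atan2( sin θ sin δ cos φ₁, cos δ − sin φ₁ sin φ₂ ) = atan2(0.004646, 0.430324) = 0.619°.
Hence λ₂ = -16.237° + 0.619° = -15.618°.
The forward bearing on arrival equals the back-azimuth from the destination plus 180°.
Back-azimuth from P₂ (-43.923°, -15.618°) to P₁ (-53.310°, -16.237°), with Δλ' = λ₁ − λ₂ = -0.619°: atan2( sin Δλ' cos φ₁ , cos φ₂ sin φ₁ − sin φ₂ cos φ₁ cos Δλ' ) = 182.264°.
Final bearing = (182.264° + 180°) mod 360° = 2.264°.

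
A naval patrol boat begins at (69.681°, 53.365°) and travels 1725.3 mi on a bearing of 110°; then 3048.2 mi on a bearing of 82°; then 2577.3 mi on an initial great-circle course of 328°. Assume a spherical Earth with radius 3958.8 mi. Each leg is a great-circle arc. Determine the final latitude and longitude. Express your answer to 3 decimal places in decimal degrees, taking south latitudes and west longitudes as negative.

Apply the spherical direct solution leg by leg, carrying full precision between legs.
Leg 1: from (69.681°, 53.365°), δ = 1725.3/3958.8 = 0.435814 rad, θ = 110° → φ = 53.128°, λ = 94.750°.
Leg 2: from (53.128°, 94.750°), δ = 3048.2/3958.8 = 0.769981 rad, θ = 82° → φ = 39.232°, λ = 157.617°.
Leg 3: from (39.232°, 157.617°), δ = 2577.3/3958.8 = 0.651031 rad, θ = 328° → φ = 64.313°, λ = 109.811°.

latitude 64.313°, longitude 109.811°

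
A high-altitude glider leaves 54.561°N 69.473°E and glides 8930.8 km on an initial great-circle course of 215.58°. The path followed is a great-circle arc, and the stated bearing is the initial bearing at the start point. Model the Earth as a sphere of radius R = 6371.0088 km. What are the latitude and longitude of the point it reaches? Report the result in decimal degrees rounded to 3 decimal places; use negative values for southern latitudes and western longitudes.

latitude -19.137°, longitude 32.093°

The arc subtends δ = 8930.8/6371.0088 = 1.401787 rad at the centre.
Converting: φ₁ = 0.952269 rad, θ = 3.762581 rad.
sin φ₂ = sin φ₁ cos δ + cos φ₁ sin δ cos θ = (0.814733)(0.168205) + (0.579836)(0.985752)(-0.813304) = -0.327821
φ₂ = asin(-0.327821) = -0.333996 rad = -19.137°.
Then Δλ = atan2(-0.332564, 0.435292) = -0.652403 rad, from sin θ sin δ cos φ₁ over cos δ − sin φ₁ sin φ₂.
Hence λ₂ = 69.473° + -37.380° = 32.093°.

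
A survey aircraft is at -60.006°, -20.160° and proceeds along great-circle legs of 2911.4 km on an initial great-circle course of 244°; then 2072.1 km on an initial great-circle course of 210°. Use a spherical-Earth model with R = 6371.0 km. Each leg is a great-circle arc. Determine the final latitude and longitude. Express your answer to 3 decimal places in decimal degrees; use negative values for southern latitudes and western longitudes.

Apply the spherical direct solution leg by leg, carrying full precision between legs.
Leg 1: from (-60.006°, -20.160°), δ = 2911.4/6371 = 0.456977 rad, θ = 244° → φ = -60.916°, λ = -74.831°.
Leg 2: from (-60.916°, -74.831°), δ = 2072.1/6371 = 0.325239 rad, θ = 210° → φ = -74.282°, λ = -110.971°.

latitude -74.282°, longitude -110.971°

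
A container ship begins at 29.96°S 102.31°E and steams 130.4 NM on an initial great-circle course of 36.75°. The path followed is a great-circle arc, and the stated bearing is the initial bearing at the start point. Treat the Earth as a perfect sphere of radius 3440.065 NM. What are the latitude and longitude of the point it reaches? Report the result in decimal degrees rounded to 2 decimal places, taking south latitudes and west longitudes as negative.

Central angle δ = d/R = 0.037906 rad.
Converting: φ₁ = -0.522901 rad, θ = 0.641409 rad.
sin φ₂ = sin φ₁ cos δ + cos φ₁ sin δ cos θ = (-0.499395)(0.999282) + (0.866374)(0.037897)(0.801254) = -0.472729
φ₂ = asin(-0.472729) = -0.492385 rad = -28.21°.
Δλ = atan2( sin θ sin δ cos φ₁ , cos δ − sin φ₁ sin φ₂ ) = atan2(0.019645, 0.763203) = 0.025734 rad = 1.47°.
λ₂ = λ₁ + Δλ = 103.78°.

latitude -28.21°, longitude 103.78°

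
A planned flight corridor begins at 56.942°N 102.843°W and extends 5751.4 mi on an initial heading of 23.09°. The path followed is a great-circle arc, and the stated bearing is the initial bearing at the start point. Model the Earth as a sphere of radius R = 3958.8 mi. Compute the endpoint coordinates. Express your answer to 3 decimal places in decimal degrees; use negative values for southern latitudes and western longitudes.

δ = 5751.4/3958.8 = 1.452814 rad (83.2401°).
Converting: φ₁ = 0.993825 rad, θ = 0.402997 rad.
sin φ₂ = sin φ₁ cos δ + cos φ₁ sin δ cos θ = (0.838119)(0.117709) + (0.545488)(0.993048)(0.919890) = 0.596954
φ₂ = asin(0.596954) = 0.639699 rad = 36.652°.
For the longitude increment, Δλ = atan2( sin θ sin δ cos φ₁, cos δ − sin φ₁ sin φ₂ ) = atan2(0.212440, -0.382610) = 150.959°.
λ₂ = -102.843° + 150.959° = 48.116°.

latitude 36.652°, longitude 48.116°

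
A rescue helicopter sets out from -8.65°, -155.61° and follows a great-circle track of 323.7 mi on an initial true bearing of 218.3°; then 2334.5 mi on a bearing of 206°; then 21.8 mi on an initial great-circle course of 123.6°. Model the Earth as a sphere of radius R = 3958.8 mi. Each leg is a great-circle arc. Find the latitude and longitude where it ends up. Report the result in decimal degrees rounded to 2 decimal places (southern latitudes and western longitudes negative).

latitude -41.90°, longitude -177.29°

Apply the spherical direct solution leg by leg, carrying full precision between legs.
Leg 1: from (-8.65°, -155.61°), δ = 323.7/3958.8 = 0.081767 rad, θ = 218.3° → φ = -12.31°, λ = -158.58°.
Leg 2: from (-12.31°, -158.58°), δ = 2334.5/3958.8 = 0.589699 rad, θ = 206° → φ = -41.73°, λ = -177.65°.
Leg 3: from (-41.73°, -177.65°), δ = 21.8/3958.8 = 0.005507 rad, θ = 123.6° → φ = -41.90°, λ = -177.29°.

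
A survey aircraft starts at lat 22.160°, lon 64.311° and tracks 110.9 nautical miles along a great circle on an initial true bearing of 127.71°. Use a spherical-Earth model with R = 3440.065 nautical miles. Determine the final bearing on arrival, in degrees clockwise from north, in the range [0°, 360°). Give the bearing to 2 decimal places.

δ = 110.9/3440.065 = 0.032238 rad (1.8471°).
Start latitude φ₁ = 0.386765 rad; initial bearing θ = 2.228960 rad.
Destination latitude: φ₂ = arcsin( sin φ₁ cos δ + cos φ₁ sin δ cos θ ) = arcsin(0.358739) = 21.023°.
Then Δλ = atan2(0.023616, 0.864166) = 0.027321 rad, from sin θ sin δ cos φ₁ over cos δ − sin φ₁ sin φ₂.
Hence λ₂ = 64.311° + 1.565° = 65.876°.
The forward bearing on arrival equals the back-azimuth from the destination plus 180°.
Back-azimuth from P₂ (21.02°, 65.88°) to P₁ (22.16°, 64.31°), with Δλ' = λ₁ − λ₂ = -1.57°: atan2( sin Δλ' cos φ₁ , cos φ₂ sin φ₁ − sin φ₂ cos φ₁ cos Δλ' ) = 308.29°.
Final bearing = (308.29° + 180°) mod 360° = 128.29°.

final bearing 128.29°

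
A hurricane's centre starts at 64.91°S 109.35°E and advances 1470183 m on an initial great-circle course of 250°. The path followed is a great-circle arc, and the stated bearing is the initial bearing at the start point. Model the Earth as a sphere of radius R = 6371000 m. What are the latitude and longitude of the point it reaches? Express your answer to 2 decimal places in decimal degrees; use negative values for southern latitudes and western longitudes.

latitude -66.18°, longitude 77.20°

δ = 1470183/6371000 = 0.230762 rad (13.2217°).
Start latitude φ₁ = -1.132893 rad; initial bearing θ = 4.363323 rad.
Applying the spherical law of cosines for sides, sin φ₂ = sin φ₁ cos δ + cos φ₁ sin δ cos θ = -0.914808, so φ₂ = -66.18°.
Δλ = atan2( sin θ sin δ cos φ₁ , cos δ − sin φ₁ sin φ₂ ) = atan2(-0.091137, 0.145003) = -0.561126 rad = -32.15°.
λ₂ = 109.35° + -32.15° = 77.20°.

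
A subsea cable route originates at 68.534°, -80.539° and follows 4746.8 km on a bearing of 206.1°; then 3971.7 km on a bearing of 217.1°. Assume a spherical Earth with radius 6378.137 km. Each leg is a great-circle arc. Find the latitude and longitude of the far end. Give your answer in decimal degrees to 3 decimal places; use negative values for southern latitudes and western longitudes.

Apply the spherical direct solution leg by leg, carrying full precision between legs.
Leg 1: from (68.534°, -80.539°), δ = 4746.8/6378.137 = 0.744230 rad, θ = 206.1° → φ = 27.514°, λ = -100.174°.
Leg 2: from (27.514°, -100.174°), δ = 3971.7/6378.137 = 0.622705 rad, θ = 217.1° → φ = -2.138°, λ = -120.787°.

latitude -2.138°, longitude -120.787°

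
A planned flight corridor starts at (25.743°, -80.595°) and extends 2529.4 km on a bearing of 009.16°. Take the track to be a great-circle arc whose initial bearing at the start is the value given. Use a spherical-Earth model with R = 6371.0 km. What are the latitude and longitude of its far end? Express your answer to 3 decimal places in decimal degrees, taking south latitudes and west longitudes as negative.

latitude 48.108°, longitude -75.306°

δ = 2529.4/6371 = 0.397018 rad (22.7474°).
Start latitude φ₁ = 0.449300 rad; initial bearing θ = 0.159872 rad.
sin φ₂ = sin φ₁ cos δ + cos φ₁ sin δ cos θ = (0.434335)(0.922218) + (0.900751)(0.386670)(0.987248) = 0.744404
φ₂ = asin(0.744404) = 0.839641 rad = 48.108°.
For the longitude increment, Δλ = atan2( sin θ sin δ cos φ₁, cos δ − sin φ₁ sin φ₂ ) = atan2(0.055446, 0.598898) = 5.289°.
λ₂ = λ₁ + Δλ = -75.306°.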